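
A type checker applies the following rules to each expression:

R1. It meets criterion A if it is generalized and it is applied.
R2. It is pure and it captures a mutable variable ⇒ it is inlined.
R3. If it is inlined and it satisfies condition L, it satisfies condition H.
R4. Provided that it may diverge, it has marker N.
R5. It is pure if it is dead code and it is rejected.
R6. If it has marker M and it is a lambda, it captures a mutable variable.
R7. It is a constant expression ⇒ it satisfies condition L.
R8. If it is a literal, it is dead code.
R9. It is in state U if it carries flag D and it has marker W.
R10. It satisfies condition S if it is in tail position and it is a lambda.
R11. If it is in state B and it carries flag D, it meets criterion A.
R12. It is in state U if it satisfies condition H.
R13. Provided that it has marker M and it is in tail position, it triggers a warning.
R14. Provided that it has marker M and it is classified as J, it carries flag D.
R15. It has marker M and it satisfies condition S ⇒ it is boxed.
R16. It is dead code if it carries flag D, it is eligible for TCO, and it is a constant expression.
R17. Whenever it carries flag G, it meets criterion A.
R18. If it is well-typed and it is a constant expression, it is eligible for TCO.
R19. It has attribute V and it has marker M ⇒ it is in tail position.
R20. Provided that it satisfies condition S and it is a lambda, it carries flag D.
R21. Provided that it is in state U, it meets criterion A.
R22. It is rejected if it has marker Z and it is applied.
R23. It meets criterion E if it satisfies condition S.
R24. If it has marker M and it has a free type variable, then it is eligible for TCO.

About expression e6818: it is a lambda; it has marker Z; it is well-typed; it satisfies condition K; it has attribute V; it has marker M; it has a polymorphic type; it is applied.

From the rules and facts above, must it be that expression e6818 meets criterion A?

Forward chaining from the given facts derives: captures a mutable variable, is in tail position, is rejected, satisfies condition S, triggers a warning, is boxed, carries flag D, meets criterion E.
Rules concluding "it meets criterion A": R1 needs "it is generalized"; R11 needs "it is in state B"; R17 needs "it carries flag G"; R21 needs "it is in state U" — none of these are established.

No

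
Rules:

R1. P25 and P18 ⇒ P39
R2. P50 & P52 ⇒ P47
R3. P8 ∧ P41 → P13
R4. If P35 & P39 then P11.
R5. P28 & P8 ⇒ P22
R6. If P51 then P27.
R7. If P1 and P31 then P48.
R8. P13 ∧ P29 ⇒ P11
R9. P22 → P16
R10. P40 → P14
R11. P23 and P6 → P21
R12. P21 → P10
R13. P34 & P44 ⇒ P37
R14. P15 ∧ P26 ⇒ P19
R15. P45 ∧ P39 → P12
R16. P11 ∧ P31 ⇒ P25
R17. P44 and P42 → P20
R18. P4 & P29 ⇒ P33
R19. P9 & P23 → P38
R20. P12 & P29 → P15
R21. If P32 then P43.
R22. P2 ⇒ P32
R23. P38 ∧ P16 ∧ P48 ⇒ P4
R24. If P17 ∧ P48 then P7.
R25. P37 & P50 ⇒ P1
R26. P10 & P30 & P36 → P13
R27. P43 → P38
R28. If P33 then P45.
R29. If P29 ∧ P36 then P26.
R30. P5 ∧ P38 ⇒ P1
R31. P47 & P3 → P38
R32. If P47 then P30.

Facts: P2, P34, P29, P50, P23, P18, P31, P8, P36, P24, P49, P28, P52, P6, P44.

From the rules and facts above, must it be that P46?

No

Forward chaining from the given facts derives: P47, P22, P16, P21, P10, P37, P32, P1, P26, P30, P48, P43, P13, P38, P11, P25, P4, P39, P33, P45, P12, P15, P19.
No rule has P46 as its conclusion, and it is not among the given facts.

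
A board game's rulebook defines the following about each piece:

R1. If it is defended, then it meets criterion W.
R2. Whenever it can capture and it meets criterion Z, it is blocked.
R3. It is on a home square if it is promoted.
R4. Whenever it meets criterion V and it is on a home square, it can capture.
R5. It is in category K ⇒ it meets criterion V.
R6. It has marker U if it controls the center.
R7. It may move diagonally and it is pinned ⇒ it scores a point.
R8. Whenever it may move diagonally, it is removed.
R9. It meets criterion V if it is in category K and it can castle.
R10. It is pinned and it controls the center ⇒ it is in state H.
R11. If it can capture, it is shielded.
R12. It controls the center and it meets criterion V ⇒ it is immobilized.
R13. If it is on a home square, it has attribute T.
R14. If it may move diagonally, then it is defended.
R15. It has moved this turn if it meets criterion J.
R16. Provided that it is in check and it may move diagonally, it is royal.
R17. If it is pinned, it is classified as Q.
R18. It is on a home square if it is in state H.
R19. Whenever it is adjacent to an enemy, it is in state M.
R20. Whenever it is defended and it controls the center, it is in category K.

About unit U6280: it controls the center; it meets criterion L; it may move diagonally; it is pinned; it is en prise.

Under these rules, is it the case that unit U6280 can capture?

Yes

By R10 (it is pinned, it controls the center): it is in state H.
By R14 (it may move diagonally): it is defended.
By R18 (it is in state H): it is on a home square.
By R20 (it is defended, it controls the center): it is in category K.
By R5 (it is in category K): it meets criterion V.
By R4 (it meets criterion V, it is on a home square): it can capture.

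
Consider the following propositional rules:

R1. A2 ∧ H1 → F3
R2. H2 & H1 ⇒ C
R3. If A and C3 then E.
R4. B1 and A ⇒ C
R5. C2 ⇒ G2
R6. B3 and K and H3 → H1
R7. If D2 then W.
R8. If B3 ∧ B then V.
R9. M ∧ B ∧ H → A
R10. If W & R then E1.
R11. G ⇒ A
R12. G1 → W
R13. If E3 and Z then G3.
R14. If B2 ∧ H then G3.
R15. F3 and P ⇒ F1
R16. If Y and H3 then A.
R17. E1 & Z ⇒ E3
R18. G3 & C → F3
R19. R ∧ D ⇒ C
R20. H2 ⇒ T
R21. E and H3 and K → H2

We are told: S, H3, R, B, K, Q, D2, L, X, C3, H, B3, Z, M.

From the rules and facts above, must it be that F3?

H1  (by R6: B3, K, H3)
W  (by R7: D2)
A  (by R9: M, B, H)
E1  (by R10: W, R)
E3  (by R17: E1, Z)
E  (by R3: A, C3)
G3  (by R13: E3, Z)
H2  (by R21: E, H3, K)
C  (by R2: H2, H1)
F3  (by R18: G3, C)

Yes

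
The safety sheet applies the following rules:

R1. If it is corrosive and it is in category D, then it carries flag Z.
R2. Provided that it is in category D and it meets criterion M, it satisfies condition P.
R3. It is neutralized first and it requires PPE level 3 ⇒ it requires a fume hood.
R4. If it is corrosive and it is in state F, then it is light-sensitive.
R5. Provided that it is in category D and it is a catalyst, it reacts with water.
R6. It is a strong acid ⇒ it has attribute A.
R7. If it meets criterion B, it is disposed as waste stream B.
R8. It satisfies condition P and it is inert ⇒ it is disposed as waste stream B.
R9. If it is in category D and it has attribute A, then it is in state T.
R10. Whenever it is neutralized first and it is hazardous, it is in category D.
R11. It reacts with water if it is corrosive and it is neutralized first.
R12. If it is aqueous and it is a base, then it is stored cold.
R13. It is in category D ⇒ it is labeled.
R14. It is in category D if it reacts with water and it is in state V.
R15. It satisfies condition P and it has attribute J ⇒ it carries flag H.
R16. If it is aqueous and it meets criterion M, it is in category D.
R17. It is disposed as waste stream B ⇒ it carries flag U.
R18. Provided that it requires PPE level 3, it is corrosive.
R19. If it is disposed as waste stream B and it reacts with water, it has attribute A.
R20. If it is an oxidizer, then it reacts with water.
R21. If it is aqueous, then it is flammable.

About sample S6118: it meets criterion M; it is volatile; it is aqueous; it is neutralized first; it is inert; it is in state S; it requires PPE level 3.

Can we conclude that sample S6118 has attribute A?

Yes

By R16 (it is aqueous, it meets criterion M): it is in category D.
By R18 (it requires PPE level 3): it is corrosive.
By R2 (it is in category D, it meets criterion M): it satisfies condition P.
By R8 (it satisfies condition P, it is inert): it is disposed as waste stream B.
By R11 (it is corrosive, it is neutralized first): it reacts with water.
By R19 (it is disposed as waste stream B, it reacts with water): it has attribute A.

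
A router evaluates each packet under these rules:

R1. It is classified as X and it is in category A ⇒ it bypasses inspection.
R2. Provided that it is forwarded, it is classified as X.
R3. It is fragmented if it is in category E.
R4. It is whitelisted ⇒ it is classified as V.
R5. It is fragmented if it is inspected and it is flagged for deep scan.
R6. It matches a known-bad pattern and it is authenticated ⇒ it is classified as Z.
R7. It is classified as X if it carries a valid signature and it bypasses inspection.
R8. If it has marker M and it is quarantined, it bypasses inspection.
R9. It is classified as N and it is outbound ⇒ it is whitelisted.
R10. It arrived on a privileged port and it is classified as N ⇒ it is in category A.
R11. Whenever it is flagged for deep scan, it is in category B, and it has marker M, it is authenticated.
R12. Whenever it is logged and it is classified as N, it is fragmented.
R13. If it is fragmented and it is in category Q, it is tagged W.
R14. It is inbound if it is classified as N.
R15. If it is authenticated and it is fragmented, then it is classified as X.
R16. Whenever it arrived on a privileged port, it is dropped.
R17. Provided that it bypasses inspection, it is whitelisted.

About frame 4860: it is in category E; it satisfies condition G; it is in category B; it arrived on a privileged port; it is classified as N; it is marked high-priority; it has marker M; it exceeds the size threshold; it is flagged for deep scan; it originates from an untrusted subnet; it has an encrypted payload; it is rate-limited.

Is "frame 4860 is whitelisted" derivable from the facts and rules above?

Yes

By R3 (it is in category E): it is fragmented.
By R10 (it arrived on a privileged port, it is classified as N): it is in category A.
By R11 (it is flagged for deep scan, it is in category B, it has marker M): it is authenticated.
By R15 (it is authenticated, it is fragmented): it is classified as X.
By R1 (it is classified as X, it is in category A): it bypasses inspection.
By R17 (it bypasses inspection): it is whitelisted.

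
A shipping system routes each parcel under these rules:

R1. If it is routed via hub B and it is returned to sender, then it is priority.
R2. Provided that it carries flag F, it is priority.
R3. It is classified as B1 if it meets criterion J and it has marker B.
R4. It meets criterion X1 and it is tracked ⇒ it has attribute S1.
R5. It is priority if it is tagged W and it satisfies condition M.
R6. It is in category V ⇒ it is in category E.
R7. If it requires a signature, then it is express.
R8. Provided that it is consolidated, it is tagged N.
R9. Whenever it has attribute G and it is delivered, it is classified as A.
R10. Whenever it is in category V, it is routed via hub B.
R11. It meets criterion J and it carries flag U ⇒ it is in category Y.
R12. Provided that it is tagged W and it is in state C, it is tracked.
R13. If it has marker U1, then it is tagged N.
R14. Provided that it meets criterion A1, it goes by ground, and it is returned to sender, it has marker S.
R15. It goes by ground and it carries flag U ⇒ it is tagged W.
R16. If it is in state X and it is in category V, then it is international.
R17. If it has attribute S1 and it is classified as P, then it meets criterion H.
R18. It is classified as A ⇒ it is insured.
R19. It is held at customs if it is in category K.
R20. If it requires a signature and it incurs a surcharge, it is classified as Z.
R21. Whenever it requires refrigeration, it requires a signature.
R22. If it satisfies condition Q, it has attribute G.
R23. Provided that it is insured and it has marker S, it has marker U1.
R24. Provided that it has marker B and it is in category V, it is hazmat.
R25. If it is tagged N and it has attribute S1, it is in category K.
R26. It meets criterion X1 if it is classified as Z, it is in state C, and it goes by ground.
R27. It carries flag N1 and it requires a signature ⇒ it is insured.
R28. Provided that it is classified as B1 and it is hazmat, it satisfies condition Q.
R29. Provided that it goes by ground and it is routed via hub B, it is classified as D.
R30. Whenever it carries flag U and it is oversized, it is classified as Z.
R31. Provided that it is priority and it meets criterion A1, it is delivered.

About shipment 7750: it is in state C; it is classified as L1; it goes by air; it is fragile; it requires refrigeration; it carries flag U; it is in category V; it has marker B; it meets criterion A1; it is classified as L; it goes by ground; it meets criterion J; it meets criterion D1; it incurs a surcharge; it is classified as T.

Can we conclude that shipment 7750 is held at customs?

Forward chaining from the given facts derives: is classified as B1, is in category E, is routed via hub B, is in category Y, is tagged W, requires a signature, is hazmat, satisfies condition Q, is classified as D, is express, is tracked, is classified as Z, has attribute G, meets criterion X1, has attribute S1.
The only rule concluding "it is held at customs" is R19, which needs "it is in category K"; that is never established.

No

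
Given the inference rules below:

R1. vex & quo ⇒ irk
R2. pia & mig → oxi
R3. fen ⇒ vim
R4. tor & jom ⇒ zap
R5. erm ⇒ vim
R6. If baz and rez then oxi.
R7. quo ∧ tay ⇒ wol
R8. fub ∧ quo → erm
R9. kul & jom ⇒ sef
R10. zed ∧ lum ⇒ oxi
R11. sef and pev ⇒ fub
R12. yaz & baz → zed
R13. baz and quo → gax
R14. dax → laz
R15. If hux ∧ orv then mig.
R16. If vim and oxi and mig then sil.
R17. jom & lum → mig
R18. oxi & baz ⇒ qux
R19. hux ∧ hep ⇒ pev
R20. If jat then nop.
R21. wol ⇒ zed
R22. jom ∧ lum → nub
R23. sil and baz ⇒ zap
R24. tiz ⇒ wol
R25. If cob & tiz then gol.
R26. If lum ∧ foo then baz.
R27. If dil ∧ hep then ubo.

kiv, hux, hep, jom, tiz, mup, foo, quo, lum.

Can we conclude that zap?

Forward chaining from the given facts derives: mig, pev, nub, wol, baz, gax, zed, oxi, qux.
Rules concluding zap: R4 needs tor; R23 needs sil — none of these are established.

No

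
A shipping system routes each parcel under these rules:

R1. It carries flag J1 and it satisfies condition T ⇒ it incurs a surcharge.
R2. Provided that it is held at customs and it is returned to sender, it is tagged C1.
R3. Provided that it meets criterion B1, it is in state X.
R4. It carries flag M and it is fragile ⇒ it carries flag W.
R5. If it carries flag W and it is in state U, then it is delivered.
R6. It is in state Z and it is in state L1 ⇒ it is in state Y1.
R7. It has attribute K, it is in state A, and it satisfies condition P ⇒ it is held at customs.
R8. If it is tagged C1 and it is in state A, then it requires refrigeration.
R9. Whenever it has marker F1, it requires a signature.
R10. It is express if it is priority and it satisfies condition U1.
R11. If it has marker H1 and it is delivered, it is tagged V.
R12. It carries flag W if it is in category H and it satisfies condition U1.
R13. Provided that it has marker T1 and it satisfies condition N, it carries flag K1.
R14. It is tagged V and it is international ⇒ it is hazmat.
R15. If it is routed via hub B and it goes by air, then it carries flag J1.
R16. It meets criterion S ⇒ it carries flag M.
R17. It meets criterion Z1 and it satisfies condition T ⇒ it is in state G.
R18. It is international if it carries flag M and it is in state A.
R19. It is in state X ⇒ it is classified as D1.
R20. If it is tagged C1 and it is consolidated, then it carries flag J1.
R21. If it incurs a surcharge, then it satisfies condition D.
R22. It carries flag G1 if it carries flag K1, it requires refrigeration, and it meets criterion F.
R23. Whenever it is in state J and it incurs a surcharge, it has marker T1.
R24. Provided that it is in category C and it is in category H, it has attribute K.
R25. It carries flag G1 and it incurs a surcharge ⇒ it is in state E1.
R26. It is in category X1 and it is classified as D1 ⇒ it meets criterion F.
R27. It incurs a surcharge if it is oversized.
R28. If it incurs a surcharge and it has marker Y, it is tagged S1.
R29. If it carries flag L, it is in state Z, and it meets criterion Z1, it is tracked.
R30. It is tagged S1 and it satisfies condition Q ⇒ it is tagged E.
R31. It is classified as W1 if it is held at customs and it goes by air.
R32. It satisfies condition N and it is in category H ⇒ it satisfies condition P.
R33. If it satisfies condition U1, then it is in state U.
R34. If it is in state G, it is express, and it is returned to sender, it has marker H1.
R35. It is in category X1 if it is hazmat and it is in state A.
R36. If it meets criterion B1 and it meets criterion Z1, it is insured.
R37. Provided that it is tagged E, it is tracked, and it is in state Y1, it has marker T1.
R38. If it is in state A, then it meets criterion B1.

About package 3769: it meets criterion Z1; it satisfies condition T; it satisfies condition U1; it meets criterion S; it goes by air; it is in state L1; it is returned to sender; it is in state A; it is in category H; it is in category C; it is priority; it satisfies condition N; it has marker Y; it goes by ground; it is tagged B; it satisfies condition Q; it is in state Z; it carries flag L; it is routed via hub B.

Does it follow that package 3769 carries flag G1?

By R6 (it is in state Z, it is in state L1): it is in state Y1.
By R10 (it is priority, it satisfies condition U1): it is express.
By R12 (it is in category H, it satisfies condition U1): it carries flag W.
By R15 (it is routed via hub B, it goes by air): it carries flag J1.
By R16 (it meets criterion S): it carries flag M.
By R17 (it meets criterion Z1, it satisfies condition T): it is in state G.
By R18 (it carries flag M, it is in state A): it is international.
By R24 (it is in category C, it is in category H): it has attribute K.
By R29 (it carries flag L, it is in state Z, it meets criterion Z1): it is tracked.
By R32 (it satisfies condition N, it is in category H): it satisfies condition P.
By R33 (it satisfies condition U1): it is in state U.
By R34 (it is in state G, it is express, it is returned to sender): it has marker H1.
By R38 (it is in state A): it meets criterion B1.
By R1 (it carries flag J1, it satisfies condition T): it incurs a surcharge.
By R3 (it meets criterion B1): it is in state X.
By R5 (it carries flag W, it is in state U): it is delivered.
By R7 (it has attribute K, it is in state A, it satisfies condition P): it is held at customs.
By R11 (it has marker H1, it is delivered): it is tagged V.
By R14 (it is tagged V, it is international): it is hazmat.
By R19 (it is in state X): it is classified as D1.
By R28 (it incurs a surcharge, it has marker Y): it is tagged S1.
By R30 (it is tagged S1, it satisfies condition Q): it is tagged E.
By R35 (it is hazmat, it is in state A): it is in category X1.
By R37 (it is tagged E, it is tracked, it is in state Y1): it has marker T1.
By R2 (it is held at customs, it is returned to sender): it is tagged C1.
By R8 (it is tagged C1, it is in state A): it requires refrigeration.
By R13 (it has marker T1, it satisfies condition N): it carries flag K1.
By R26 (it is in category X1, it is classified as D1): it meets criterion F.
By R22 (it carries flag K1, it requires refrigeration, it meets criterion F): it carries flag G1.

Yes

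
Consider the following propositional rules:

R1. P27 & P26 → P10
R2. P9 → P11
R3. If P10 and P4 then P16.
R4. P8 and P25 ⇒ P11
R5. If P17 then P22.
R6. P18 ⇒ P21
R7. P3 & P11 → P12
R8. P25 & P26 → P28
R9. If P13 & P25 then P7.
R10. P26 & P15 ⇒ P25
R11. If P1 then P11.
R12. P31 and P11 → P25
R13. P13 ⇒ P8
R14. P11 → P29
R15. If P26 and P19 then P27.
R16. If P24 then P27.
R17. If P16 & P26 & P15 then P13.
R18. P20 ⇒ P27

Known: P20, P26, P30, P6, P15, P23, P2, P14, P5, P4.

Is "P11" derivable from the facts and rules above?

Yes

P25  (by R10: P26, P15)
P27  (by R18: P20)
P10  (by R1: P27, P26)
P16  (by R3: P10, P4)
P13  (by R17: P16, P26, P15)
P8  (by R13: P13)
P11  (by R4: P8, P25)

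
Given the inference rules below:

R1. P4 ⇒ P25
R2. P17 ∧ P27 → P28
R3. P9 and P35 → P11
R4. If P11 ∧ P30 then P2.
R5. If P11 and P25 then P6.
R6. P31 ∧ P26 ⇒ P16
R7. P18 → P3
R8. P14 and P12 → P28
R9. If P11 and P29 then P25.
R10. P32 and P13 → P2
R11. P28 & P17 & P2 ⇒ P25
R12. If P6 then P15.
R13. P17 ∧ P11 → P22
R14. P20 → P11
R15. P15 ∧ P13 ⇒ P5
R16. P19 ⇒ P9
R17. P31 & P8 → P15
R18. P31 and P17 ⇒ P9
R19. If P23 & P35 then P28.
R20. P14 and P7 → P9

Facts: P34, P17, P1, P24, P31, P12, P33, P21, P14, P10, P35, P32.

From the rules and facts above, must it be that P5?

Forward chaining from the given facts derives: P28, P9, P11, P22.
The only rule concluding P5 is R15, which needs P15; that is never established.

No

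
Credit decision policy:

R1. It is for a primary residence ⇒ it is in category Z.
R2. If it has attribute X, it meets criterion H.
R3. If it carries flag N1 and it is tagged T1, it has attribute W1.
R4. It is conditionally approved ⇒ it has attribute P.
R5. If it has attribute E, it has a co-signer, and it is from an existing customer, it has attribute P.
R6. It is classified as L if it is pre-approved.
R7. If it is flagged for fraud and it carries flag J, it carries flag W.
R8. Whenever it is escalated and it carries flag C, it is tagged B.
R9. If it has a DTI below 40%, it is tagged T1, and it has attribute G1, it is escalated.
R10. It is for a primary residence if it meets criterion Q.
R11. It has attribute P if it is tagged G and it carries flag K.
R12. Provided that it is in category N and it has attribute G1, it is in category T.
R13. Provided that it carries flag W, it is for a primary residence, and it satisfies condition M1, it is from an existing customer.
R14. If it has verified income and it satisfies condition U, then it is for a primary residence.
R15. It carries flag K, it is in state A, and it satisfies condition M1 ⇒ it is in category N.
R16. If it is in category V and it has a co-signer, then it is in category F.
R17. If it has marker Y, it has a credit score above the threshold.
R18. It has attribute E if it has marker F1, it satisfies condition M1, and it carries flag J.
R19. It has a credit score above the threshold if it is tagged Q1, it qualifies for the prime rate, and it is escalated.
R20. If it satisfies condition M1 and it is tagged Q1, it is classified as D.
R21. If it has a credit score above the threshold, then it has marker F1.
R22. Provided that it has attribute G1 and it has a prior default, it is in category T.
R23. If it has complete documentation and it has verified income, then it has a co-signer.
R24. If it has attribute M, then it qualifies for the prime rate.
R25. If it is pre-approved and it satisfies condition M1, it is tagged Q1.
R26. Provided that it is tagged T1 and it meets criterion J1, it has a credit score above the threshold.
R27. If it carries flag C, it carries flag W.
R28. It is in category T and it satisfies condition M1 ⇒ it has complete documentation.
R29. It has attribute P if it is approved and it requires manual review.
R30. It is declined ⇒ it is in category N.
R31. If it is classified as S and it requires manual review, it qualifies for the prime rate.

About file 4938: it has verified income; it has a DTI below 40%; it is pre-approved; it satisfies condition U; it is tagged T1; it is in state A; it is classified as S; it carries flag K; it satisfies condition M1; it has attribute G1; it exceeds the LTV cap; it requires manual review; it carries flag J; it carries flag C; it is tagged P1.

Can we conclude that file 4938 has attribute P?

Yes

By R9 (it has a DTI below 40%, it is tagged T1, it has attribute G1): it is escalated.
By R14 (it has verified income, it satisfies condition U): it is for a primary residence.
By R15 (it carries flag K, it is in state A, it satisfies condition M1): it is in category N.
By R25 (it is pre-approved, it satisfies condition M1): it is tagged Q1.
By R27 (it carries flag C): it carries flag W.
By R31 (it is classified as S, it requires manual review): it qualifies for the prime rate.
By R12 (it is in category N, it has attribute G1): it is in category T.
By R13 (it carries flag W, it is for a primary residence, it satisfies condition M1): it is from an existing customer.
By R19 (it is tagged Q1, it qualifies for the prime rate, it is escalated): it has a credit score above the threshold.
By R21 (it has a credit score above the threshold): it has marker F1.
By R28 (it is in category T, it satisfies condition M1): it has complete documentation.
By R18 (it has marker F1, it satisfies condition M1, it carries flag J): it has attribute E.
By R23 (it has complete documentation, it has verified income): it has a co-signer.
By R5 (it has attribute E, it has a co-signer, it is from an existing customer): it has attribute P.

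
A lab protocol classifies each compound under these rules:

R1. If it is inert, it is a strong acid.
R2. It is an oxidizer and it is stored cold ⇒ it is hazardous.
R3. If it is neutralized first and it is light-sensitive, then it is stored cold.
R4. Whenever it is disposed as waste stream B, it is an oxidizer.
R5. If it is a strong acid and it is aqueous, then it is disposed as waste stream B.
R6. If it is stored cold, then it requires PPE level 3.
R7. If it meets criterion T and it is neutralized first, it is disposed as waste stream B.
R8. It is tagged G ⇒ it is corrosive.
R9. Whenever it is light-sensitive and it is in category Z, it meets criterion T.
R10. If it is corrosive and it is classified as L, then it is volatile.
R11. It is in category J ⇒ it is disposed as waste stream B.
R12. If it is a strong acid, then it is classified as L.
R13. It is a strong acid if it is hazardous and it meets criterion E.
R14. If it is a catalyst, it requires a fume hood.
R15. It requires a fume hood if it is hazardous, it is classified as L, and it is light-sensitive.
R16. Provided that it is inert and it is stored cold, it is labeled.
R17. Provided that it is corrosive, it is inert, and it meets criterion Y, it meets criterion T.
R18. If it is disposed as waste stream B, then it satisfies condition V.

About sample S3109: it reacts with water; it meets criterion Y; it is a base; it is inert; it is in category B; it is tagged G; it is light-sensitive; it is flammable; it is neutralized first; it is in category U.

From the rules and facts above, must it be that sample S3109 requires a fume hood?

By R1 (it is inert): it is a strong acid.
By R3 (it is neutralized first, it is light-sensitive): it is stored cold.
By R8 (it is tagged G): it is corrosive.
By R12 (it is a strong acid): it is classified as L.
By R17 (it is corrosive, it is inert, it meets criterion Y): it meets criterion T.
By R7 (it meets criterion T, it is neutralized first): it is disposed as waste stream B.
By R4 (it is disposed as waste stream B): it is an oxidizer.
By R2 (it is an oxidizer, it is stored cold): it is hazardous.
By R15 (it is hazardous, it is classified as L, it is light-sensitive): it requires a fume hood.

Yes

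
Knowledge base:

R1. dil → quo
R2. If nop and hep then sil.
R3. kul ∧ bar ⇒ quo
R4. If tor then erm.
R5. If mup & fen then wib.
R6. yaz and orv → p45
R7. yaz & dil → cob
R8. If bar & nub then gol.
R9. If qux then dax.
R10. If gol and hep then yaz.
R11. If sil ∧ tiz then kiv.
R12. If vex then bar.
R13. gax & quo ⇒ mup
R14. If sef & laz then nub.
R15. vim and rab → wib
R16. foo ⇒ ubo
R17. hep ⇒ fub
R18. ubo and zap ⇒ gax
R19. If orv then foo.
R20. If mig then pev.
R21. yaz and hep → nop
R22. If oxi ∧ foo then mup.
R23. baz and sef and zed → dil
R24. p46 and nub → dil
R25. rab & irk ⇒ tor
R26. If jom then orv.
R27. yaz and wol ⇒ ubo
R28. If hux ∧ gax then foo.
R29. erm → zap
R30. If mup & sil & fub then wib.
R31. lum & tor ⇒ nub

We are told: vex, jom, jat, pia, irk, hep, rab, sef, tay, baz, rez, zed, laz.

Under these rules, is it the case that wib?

bar  (by R12: vex)
nub  (by R14: sef, laz)
fub  (by R17: hep)
dil  (by R23: baz, sef, zed)
tor  (by R25: rab, irk)
orv  (by R26: jom)
quo  (by R1: dil)
erm  (by R4: tor)
gol  (by R8: bar, nub)
yaz  (by R10: gol, hep)
foo  (by R19: orv)
nop  (by R21: yaz, hep)
zap  (by R29: erm)
sil  (by R2: nop, hep)
ubo  (by R16: foo)
gax  (by R18: ubo, zap)
mup  (by R13: gax, quo)
wib  (by R30: mup, sil, fub)

Yes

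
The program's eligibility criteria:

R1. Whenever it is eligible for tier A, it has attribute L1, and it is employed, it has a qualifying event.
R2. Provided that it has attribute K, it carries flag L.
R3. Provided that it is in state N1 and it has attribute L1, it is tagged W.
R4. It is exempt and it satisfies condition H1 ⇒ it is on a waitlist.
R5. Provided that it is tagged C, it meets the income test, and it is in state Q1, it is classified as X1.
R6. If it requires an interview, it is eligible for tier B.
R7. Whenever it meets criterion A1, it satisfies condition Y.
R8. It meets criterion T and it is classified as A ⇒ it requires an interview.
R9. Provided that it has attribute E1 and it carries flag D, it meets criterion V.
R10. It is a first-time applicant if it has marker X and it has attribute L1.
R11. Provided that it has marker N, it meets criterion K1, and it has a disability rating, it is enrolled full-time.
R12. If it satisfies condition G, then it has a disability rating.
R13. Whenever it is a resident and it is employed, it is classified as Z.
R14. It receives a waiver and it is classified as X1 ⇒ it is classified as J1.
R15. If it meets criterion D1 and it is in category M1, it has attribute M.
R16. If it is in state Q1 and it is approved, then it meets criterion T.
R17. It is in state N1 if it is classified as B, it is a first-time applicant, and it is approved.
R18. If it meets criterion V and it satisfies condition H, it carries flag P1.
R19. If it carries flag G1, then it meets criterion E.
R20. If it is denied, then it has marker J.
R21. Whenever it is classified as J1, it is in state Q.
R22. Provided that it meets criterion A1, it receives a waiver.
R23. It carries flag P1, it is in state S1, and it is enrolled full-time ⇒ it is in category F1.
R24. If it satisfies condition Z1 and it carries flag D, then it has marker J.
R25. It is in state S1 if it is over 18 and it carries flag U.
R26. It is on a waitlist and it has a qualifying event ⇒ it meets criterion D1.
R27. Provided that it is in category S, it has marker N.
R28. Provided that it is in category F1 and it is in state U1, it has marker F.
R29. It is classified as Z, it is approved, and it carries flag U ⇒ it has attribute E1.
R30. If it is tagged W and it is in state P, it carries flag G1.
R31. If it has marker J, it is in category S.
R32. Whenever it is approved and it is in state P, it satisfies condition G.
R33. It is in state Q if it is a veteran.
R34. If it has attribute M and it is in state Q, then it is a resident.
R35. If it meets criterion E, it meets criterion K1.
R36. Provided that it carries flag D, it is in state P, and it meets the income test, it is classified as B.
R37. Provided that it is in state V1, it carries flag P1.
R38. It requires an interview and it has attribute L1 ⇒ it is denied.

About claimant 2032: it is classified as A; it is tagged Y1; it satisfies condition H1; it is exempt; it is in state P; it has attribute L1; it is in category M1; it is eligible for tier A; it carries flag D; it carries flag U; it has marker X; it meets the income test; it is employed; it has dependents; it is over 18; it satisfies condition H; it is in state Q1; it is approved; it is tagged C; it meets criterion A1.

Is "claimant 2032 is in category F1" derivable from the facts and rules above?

Yes

By R1 (it is eligible for tier A, it has attribute L1, it is employed): it has a qualifying event.
By R4 (it is exempt, it satisfies condition H1): it is on a waitlist.
By R5 (it is tagged C, it meets the income test, it is in state Q1): it is classified as X1.
By R10 (it has marker X, it has attribute L1): it is a first-time applicant.
By R16 (it is in state Q1, it is approved): it meets criterion T.
By R22 (it meets criterion A1): it receives a waiver.
By R25 (it is over 18, it carries flag U): it is in state S1.
By R26 (it is on a waitlist, it has a qualifying event): it meets criterion D1.
By R32 (it is approved, it is in state P): it satisfies condition G.
By R36 (it carries flag D, it is in state P, it meets the income test): it is classified as B.
By R8 (it meets criterion T, it is classified as A): it requires an interview.
By R12 (it satisfies condition G): it has a disability rating.
By R14 (it receives a waiver, it is classified as X1): it is classified as J1.
By R15 (it meets criterion D1, it is in category M1): it has attribute M.
By R17 (it is classified as B, it is a first-time applicant, it is approved): it is in state N1.
By R21 (it is classified as J1): it is in state Q.
By R34 (it has attribute M, it is in state Q): it is a resident.
By R38 (it requires an interview, it has attribute L1): it is denied.
By R3 (it is in state N1, it has attribute L1): it is tagged W.
By R13 (it is a resident, it is employed): it is classified as Z.
By R20 (it is denied): it has marker J.
By R29 (it is classified as Z, it is approved, it carries flag U): it has attribute E1.
By R30 (it is tagged W, it is in state P): it carries flag G1.
By R31 (it has marker J): it is in category S.
By R9 (it has attribute E1, it carries flag D): it meets criterion V.
By R18 (it meets criterion V, it satisfies condition H): it carries flag P1.
By R19 (it carries flag G1): it meets criterion E.
By R27 (it is in category S): it has marker N.
By R35 (it meets criterion E): it meets criterion K1.
By R11 (it has marker N, it meets criterion K1, it has a disability rating): it is enrolled full-time.
By R23 (it carries flag P1, it is in state S1, it is enrolled full-time): it is in category F1.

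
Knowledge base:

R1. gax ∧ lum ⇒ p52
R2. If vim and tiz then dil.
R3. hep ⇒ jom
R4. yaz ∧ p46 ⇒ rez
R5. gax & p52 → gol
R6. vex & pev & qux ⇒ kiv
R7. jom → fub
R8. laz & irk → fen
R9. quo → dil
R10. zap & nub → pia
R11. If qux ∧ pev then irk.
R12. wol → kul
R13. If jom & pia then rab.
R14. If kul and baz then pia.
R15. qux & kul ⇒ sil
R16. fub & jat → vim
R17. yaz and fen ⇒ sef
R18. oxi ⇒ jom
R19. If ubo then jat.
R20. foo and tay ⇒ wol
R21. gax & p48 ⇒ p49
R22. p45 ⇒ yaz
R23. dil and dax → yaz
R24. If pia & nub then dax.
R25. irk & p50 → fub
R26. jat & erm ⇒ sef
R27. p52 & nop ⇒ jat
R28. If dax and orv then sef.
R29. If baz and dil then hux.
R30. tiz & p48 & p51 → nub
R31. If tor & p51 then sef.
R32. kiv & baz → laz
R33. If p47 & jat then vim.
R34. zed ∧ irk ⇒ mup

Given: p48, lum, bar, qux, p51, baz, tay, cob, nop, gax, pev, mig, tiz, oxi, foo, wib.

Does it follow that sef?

No

Forward chaining from the given facts derives: p52, gol, irk, jom, wol, p49, jat, nub, fub, kul, pia, sil, vim, dax, dil, rab, yaz, hux.
Rules concluding sef: R17 needs fen; R26 needs erm; R28 needs orv; R31 needs tor — none of these are established.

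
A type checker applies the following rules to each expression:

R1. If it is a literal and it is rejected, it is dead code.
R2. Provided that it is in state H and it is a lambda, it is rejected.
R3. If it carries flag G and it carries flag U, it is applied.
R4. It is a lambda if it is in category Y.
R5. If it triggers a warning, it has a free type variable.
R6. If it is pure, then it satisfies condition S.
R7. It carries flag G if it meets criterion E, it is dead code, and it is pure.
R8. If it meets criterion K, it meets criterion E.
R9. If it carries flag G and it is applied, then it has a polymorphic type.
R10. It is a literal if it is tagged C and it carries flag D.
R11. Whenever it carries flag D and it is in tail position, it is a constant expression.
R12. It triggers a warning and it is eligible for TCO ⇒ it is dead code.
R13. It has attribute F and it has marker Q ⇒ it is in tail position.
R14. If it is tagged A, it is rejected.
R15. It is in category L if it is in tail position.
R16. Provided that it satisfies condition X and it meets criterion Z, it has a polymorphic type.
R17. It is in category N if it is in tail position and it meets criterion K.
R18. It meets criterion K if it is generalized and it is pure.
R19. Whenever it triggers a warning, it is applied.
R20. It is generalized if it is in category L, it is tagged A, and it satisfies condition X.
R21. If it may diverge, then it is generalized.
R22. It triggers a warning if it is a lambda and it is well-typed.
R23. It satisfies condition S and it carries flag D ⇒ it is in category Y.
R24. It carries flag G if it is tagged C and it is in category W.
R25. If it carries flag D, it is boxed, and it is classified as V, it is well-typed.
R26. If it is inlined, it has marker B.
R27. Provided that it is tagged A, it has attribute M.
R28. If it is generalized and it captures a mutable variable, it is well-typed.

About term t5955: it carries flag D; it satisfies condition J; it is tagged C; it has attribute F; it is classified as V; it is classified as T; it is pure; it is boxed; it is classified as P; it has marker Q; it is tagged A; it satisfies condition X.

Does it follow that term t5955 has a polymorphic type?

By R6 (it is pure): it satisfies condition S.
By R10 (it is tagged C, it carries flag D): it is a literal.
By R13 (it has attribute F, it has marker Q): it is in tail position.
By R14 (it is tagged A): it is rejected.
By R15 (it is in tail position): it is in category L.
By R20 (it is in category L, it is tagged A, it satisfies condition X): it is generalized.
By R23 (it satisfies condition S, it carries flag D): it is in category Y.
By R25 (it carries flag D, it is boxed, it is classified as V): it is well-typed.
By R1 (it is a literal, it is rejected): it is dead code.
By R4 (it is in category Y): it is a lambda.
By R18 (it is generalized, it is pure): it meets criterion K.
By R22 (it is a lambda, it is well-typed): it triggers a warning.
By R8 (it meets criterion K): it meets criterion E.
By R19 (it triggers a warning): it is applied.
By R7 (it meets criterion E, it is dead code, it is pure): it carries flag G.
By R9 (it carries flag G, it is applied): it has a polymorphic type.

Yes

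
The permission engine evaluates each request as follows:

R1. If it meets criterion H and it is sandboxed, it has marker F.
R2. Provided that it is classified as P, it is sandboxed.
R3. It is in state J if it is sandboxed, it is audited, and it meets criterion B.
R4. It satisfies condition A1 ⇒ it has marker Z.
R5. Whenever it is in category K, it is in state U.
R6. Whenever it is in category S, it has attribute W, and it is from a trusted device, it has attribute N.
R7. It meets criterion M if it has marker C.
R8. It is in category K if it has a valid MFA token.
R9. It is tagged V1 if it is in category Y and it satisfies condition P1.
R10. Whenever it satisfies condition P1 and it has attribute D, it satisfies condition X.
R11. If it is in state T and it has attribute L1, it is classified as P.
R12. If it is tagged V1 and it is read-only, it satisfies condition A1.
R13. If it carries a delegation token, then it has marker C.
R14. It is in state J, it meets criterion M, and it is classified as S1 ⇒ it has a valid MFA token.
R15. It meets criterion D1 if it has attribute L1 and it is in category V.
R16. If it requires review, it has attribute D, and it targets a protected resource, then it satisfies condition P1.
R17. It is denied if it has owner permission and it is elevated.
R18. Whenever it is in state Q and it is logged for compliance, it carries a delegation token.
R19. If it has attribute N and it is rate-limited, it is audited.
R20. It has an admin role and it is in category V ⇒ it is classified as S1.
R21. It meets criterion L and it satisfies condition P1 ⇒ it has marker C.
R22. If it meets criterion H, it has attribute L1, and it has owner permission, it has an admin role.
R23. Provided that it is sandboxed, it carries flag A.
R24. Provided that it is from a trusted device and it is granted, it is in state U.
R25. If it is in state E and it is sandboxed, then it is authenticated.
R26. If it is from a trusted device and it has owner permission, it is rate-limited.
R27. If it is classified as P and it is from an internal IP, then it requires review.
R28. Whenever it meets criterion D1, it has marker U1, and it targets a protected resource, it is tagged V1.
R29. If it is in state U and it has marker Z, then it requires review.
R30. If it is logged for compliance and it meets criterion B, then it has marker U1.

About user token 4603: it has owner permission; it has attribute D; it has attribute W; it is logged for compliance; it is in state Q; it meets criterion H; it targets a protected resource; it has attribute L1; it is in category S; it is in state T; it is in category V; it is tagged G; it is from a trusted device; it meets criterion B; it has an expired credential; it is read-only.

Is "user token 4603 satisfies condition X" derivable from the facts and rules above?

By R6 (it is in category S, it has attribute W, it is from a trusted device): it has attribute N.
By R11 (it is in state T, it has attribute L1): it is classified as P.
By R15 (it has attribute L1, it is in category V): it meets criterion D1.
By R18 (it is in state Q, it is logged for compliance): it carries a delegation token.
By R22 (it meets criterion H, it has attribute L1, it has owner permission): it has an admin role.
By R26 (it is from a trusted device, it has owner permission): it is rate-limited.
By R30 (it is logged for compliance, it meets criterion B): it has marker U1.
By R2 (it is classified as P): it is sandboxed.
By R13 (it carries a delegation token): it has marker C.
By R19 (it has attribute N, it is rate-limited): it is audited.
By R20 (it has an admin role, it is in category V): it is classified as S1.
By R28 (it meets criterion D1, it has marker U1, it targets a protected resource): it is tagged V1.
By R3 (it is sandboxed, it is audited, it meets criterion B): it is in state J.
By R7 (it has marker C): it meets criterion M.
By R12 (it is tagged V1, it is read-only): it satisfies condition A1.
By R14 (it is in state J, it meets criterion M, it is classified as S1): it has a valid MFA token.
By R4 (it satisfies condition A1): it has marker Z.
By R8 (it has a valid MFA token): it is in category K.
By R5 (it is in category K): it is in state U.
By R29 (it is in state U, it has marker Z): it requires review.
By R16 (it requires review, it has attribute D, it targets a protected resource): it satisfies condition P1.
By R10 (it satisfies condition P1, it has attribute D): it satisfies condition X.

Yes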